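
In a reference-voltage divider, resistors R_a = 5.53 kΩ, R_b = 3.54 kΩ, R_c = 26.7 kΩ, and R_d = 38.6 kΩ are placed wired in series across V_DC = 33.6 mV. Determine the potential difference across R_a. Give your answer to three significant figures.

ΣR = 5.53 + 3.54 + 26.7 + 38.6 = 74.37 kΩ.
Voltage divider: V = V_DC · (5.530 / 74.37) = 33.6 × 0.07436 = 2.498 mV.

V ≈ 2.50 mV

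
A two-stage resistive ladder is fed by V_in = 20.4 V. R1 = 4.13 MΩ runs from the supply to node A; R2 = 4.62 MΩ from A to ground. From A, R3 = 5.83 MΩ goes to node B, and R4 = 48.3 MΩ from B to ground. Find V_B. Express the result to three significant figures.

V_B ≈ 9.24 V

Looking into the second stage from A: R3 + R4 = 54.13 MΩ appears in parallel with R2.
R2 ‖ (R3+R4) = 4.257 MΩ.
So V_A = 20.4 × 0.5076 = 10.35 V.
Then the unloaded second divider: V_B = V_A × R4/(R3+R4) = 10.35 × 0.8923 = 9.239 V.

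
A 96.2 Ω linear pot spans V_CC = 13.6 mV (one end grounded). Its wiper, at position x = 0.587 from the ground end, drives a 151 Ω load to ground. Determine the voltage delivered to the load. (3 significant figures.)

Lower segment x·R_p = 56.47 Ω; upper segment (1−x)·R_p = 39.73 Ω.
Lower segment in parallel with the load: 56.47 ‖ 151 = 41.10 Ω.
V_out = 13.6 × 41.10/(39.73 + 41.10) = 6.915 mV.
(Unloaded: V_out = x·V_CC = 7.98 mV.)

V_out ≈ 6.92 mV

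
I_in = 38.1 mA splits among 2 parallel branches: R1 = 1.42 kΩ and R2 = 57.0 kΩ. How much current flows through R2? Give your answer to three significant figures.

Two-branch current divider: I_k = I_in · R_other/(R_1 + R_2).
So I = 38.1 × 1.42/58.42 = 0.9261 mA.

I ≈ 0.926 mA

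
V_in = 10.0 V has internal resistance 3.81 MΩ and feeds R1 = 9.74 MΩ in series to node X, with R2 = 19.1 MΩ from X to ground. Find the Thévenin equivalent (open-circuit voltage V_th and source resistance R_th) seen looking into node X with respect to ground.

R1' = 3.81 + 9.74 = 13.55 MΩ (source resistance + R1).
Open-circuit (no load on X): V_th = V_in · R2/(R1' + R2) = 10.0 × 19.1/(13.55 + 19.1) = 5.850 V.
Zeroing V_in shorts the top of R1' to ground, so R_th = R1' ‖ R2 = 7.927 MΩ.

V_th ≈ 5.85 V, R_th ≈ 7.93 MΩ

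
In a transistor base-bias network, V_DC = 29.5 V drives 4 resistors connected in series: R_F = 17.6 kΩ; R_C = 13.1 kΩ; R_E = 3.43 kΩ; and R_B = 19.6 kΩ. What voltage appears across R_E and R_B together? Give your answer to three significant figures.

V ≈ 12.6 V

Series total: ΣR = 17.6 + 13.1 + 3.43 + 19.6 = 53.73 kΩ.
R_{R_E..R_B} = 3.43 + 19.6 = 23.03 kΩ.
By the voltage-divider rule, V = 29.5 × 23.03/53.73 = 12.64 V.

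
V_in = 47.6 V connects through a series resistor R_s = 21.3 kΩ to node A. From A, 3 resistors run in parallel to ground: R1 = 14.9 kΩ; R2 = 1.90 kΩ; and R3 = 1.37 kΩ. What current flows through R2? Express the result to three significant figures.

I ≈ 0.858 mA

Equivalent of the parallel group: R_p = 0.7557 kΩ.
V_A = 47.6 × 0.7557/22.06 = 1.631 V.
Branch current I = V_A/R2 = 1.631/1.90 = 0.8583 mA.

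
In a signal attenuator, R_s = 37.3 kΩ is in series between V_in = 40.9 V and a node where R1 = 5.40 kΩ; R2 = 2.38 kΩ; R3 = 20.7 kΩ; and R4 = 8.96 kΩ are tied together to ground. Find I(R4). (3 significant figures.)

I ≈ 0.155 mA

Parallel bank: R_p = 1/(1/5.40 + 1/2.38 + 1/20.7 + 1/8.96) = 1.307 kΩ.
V_A = 40.9 × 1.307/38.61 = 1.384 V.
I(R4) = V_A / R4 = 1.384/8.96 = 0.1545 mA.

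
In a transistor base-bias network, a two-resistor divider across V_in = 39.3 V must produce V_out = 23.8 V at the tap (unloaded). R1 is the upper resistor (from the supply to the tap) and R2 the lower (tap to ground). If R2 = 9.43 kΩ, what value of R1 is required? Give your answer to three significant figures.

The divider ratio is R2/(R1+R2) = 23.8/39.3 = 0.6056.
So R1 = R2 · (V_in/V_out − 1) = 9.43 × (39.3/23.8 − 1) = 9.43 × 0.6513 = 6.141 kΩ.

R1 ≈ 6.14 kΩ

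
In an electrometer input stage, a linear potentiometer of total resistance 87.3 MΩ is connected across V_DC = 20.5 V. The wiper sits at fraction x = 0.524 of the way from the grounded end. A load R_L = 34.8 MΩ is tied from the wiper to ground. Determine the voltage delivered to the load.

Lower segment x·R_p = 45.75 MΩ; upper segment (1−x)·R_p = 41.55 MΩ.
Lower segment in parallel with the load: 45.75 ‖ 34.8 = 19.76 MΩ.
Then V_out = V_DC · 19.76/(41.55 + 19.76) = 6.608 V.

V_out ≈ 6.61 V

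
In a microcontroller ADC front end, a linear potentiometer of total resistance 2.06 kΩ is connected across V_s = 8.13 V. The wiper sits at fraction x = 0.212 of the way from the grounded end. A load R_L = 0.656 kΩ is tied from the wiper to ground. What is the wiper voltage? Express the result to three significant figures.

V_out ≈ 1.13 V

Lower segment x·R_p = 0.4367 kΩ; upper segment (1−x)·R_p = 1.623 kΩ.
Lower segment in parallel with the load: 0.4367 ‖ 0.656 = 0.2622 kΩ.
Loaded-divider output: V_out = 8.13 × 0.1391 = 1.131 V.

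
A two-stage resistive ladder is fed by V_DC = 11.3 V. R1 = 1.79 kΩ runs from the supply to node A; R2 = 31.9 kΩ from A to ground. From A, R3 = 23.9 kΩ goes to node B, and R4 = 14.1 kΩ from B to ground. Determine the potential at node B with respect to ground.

The second stage (R3 + R4 = 38.00 kΩ) loads node A in parallel with R2.
R2 ‖ (R3+R4) = 17.34 kΩ.
So V_A = 11.3 × 0.9064 = 10.24 V.
Stage 2 is unloaded, so V_B = V_A · R4/(R3+R4) = 10.24 × 14.1/38.00 = 3.801 V.

V_B ≈ 3.80 V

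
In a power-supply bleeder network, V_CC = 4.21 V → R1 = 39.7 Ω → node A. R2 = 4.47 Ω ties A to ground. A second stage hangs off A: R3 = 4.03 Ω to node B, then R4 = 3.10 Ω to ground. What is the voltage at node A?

Node A sees R2 in parallel with the series input of stage 2, R3 + R4 = 7.130 Ω.
Effective lower resistance at A: R2 ‖ 7.130 = 2.748 Ω.
So V_A = 4.21 × 0.06473 = 0.2725 V.

V_A ≈ 0.273 V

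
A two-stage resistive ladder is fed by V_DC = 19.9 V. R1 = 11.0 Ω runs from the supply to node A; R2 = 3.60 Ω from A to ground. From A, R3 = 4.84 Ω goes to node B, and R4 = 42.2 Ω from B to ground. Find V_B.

The second stage (R3 + R4 = 47.04 Ω) loads node A in parallel with R2.
R2 ‖ (R3+R4) = 3.344 Ω.
First divider: V_A = V_DC · 3.344/(11.0 + 3.344) = 4.639 V.
Then the unloaded second divider: V_B = V_A × R4/(R3+R4) = 4.639 × 0.8971 = 4.162 V.

V_B ≈ 4.16 V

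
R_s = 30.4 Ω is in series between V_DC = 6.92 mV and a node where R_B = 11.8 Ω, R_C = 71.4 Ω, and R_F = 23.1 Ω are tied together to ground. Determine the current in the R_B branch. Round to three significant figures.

I ≈ 0.110 mA

Equivalent of the parallel group: R_p = 7.040 Ω.
V_A = 6.92 × 7.040/37.44 = 1.301 mV.
I(R_B) = V_A / R_B = 1.301/11.8 = 0.1103 mA.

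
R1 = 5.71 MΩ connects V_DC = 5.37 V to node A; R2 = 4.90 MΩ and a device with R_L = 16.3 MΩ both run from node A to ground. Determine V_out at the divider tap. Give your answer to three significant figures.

V_out ≈ 2.13 V

R2 ‖ R_L = (4.90 × 16.3)/(4.90 + 16.3) = 3.767 MΩ.
Voltage divider with the loaded lower leg: V_out = 5.37 × 3.767/(5.71 + 3.767) = 5.37 × 0.3975 = 2.135 V.
(Unloaded it would be 2.48 V; the load pulls it down.)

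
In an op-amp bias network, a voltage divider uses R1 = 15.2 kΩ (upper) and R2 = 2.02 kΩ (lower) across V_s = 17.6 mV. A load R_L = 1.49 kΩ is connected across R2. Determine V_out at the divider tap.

R2 ‖ R_L = (2.02 × 1.49)/(2.02 + 1.49) = 0.8575 kΩ.
Then V_out = V_s · R2'/(R1 + R2') = 17.6 × 0.8575/16.06 = 0.9399 mV.

V_out ≈ 0.940 mV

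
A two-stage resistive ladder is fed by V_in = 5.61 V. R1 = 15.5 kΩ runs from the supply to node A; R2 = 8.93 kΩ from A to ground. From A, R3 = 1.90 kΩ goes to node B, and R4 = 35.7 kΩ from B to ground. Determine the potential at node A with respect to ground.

V_A ≈ 1.78 V

The second stage (R3 + R4 = 37.60 kΩ) loads node A in parallel with R2.
Effective lower resistance at A: R2 ‖ 37.60 = 7.216 kΩ.
So V_A = 5.61 × 0.3177 = 1.782 V.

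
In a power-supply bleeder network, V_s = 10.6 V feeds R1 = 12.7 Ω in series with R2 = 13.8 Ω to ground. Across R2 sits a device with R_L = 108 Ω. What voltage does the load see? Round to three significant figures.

First combine the lower leg with the load: R2 ‖ R_L = 12.24 Ω.
Then V_out = V_s · R2'/(R1 + R2') = 10.6 × 12.24/24.94 = 5.201 V.

V_out ≈ 5.20 V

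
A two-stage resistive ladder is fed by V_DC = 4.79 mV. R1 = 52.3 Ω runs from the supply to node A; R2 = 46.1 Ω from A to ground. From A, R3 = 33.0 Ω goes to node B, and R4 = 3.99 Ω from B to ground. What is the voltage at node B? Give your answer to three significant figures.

V_B ≈ 0.146 mV

Node A sees R2 in parallel with the series input of stage 2, R3 + R4 = 36.99 Ω.
R2 ‖ (R3+R4) = 20.52 Ω.
V_A = 4.79 × 20.52/(52.3 + 20.52) = 1.350 mV.
Then the unloaded second divider: V_B = V_A × R4/(R3+R4) = 1.350 × 0.1079 = 0.1456 mV.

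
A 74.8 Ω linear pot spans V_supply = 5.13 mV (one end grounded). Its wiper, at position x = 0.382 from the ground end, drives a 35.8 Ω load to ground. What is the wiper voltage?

V_out ≈ 1.31 mV

The pot divides into 46.23 Ω above the wiper and 28.57 Ω below.
(x·R_p) ‖ R_L = 15.89 Ω.
Loaded-divider output: V_out = 5.13 × 0.2558 = 1.312 mV.
(Unloaded: V_out = x·V_supply = 1.96 mV.)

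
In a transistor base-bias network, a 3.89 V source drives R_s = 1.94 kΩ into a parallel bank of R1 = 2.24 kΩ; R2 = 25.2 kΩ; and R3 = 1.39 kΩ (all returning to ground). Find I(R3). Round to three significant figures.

I ≈ 0.838 mA

Parallel bank: R_p = 1/(1/2.24 + 1/25.2 + 1/1.39) = 0.8295 kΩ.
V_A = 3.89 × 0.8295/2.770 = 1.165 V.
Branch current I = V_A/R3 = 1.165/1.39 = 0.8382 mA.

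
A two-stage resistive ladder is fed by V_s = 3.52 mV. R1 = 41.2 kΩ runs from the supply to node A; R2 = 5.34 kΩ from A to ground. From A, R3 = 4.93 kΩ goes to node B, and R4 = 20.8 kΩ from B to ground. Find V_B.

V_B ≈ 0.276 mV

Looking into the second stage from A: R3 + R4 = 25.73 kΩ appears in parallel with R2.
R2 ‖ (R3+R4) = 4.422 kΩ.
V_A = 3.52 × 4.422/(41.2 + 4.422) = 0.3412 mV.
V_B = V_A × 0.8084 = 0.2758 mV.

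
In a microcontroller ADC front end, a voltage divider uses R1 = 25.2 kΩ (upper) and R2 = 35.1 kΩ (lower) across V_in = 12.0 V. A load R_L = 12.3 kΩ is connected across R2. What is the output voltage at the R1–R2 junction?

First combine the lower leg with the load: R2 ‖ R_L = 9.108 kΩ.
Then V_out = V_in · R2'/(R1 + R2') = 12.0 × 9.108/34.31 = 3.186 V.

V_out ≈ 3.19 V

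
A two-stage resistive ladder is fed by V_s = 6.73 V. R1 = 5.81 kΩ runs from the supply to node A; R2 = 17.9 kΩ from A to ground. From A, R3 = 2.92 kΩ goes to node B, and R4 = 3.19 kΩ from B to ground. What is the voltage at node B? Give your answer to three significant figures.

Node A sees R2 in parallel with the series input of stage 2, R3 + R4 = 6.110 kΩ.
Effective lower resistance at A: R2 ‖ 6.110 = 4.555 kΩ.
First divider: V_A = V_s · 4.555/(5.81 + 4.555) = 2.958 V.
V_B = V_A × 0.5221 = 1.544 V.

V_B ≈ 1.54 V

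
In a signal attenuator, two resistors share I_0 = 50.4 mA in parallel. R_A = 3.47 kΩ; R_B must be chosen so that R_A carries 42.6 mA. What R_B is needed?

Two-branch current divider: I_A = I_0 · R_B/(R_A + R_B).
42.6/50.4 = R_B/(R_A + R_B) → R_B = R_A · (0.8452)/(1 − 0.8452) = 3.47 × 5.462 = 18.95 kΩ.

R_B ≈ 19.0 kΩ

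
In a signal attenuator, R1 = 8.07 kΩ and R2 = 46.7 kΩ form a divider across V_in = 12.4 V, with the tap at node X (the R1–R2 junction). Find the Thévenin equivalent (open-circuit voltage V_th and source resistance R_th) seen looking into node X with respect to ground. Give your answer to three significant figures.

With X open, the divider is unloaded: V_th = 12.4 × 46.7/54.77 = 10.57 V.
With V_in suppressed (replaced by a short), R_th = R1 ‖ R2 = (8.070 × 46.7)/(8.070 + 46.7) = 6.881 kΩ.

V_th ≈ 10.6 V, R_th ≈ 6.88 kΩ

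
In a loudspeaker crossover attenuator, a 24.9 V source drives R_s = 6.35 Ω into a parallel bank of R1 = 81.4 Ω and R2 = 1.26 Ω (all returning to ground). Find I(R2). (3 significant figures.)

Equivalent of the parallel group: R_p = 1.241 Ω.
V_A by voltage divider: V_A = 24.9 × 1.241/(6.35 + 1.241) = 4.070 V.
Branch current I = V_A/R2 = 4.070/1.26 = 3.230 A.
(Check via current divider: I_total = 3.280 A; share G_k/ΣG = 0.9848 → same result.)

I ≈ 3.23 A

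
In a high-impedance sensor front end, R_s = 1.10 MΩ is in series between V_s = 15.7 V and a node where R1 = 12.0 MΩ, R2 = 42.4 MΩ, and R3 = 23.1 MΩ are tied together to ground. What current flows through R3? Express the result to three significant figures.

I ≈ 0.583 µA

Equivalent of the parallel group: R_p = 6.657 MΩ.
V_A by voltage divider: V_A = 15.7 × 6.657/(1.10 + 6.657) = 13.47 V.
Branch current I = V_A/R3 = 13.47/23.1 = 0.5833 µA.
(Check via current divider: I_total = 2.024 µA; share G_k/ΣG = 0.2882 → same result.)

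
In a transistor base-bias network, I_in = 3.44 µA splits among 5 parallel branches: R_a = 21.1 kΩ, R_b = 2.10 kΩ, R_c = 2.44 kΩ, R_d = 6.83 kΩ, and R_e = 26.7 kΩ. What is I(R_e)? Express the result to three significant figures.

Conductances: ΣG = 1/21.1 + 1/2.10 + 1/2.44 + 1/6.83 + 1/26.7 = 1.117 (1/kΩ).
By the current-divider rule, I = I_in · G_k/ΣG = 3.44 × 0.03352 = 0.1153 µA.

I ≈ 0.115 µA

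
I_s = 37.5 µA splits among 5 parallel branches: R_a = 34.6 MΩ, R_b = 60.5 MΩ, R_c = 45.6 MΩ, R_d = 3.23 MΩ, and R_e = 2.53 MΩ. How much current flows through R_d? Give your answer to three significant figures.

Total conductance ΣG = 1/34.6 + 1/60.5 + 1/45.6 + 1/3.23 + 1/2.53 = 0.7722 (units of 1/MΩ).
R_d takes the fraction G_k/ΣG = 0.3096/0.7722 = 0.4009, so I = 37.5 × 0.4009 = 15.03 µA.

I ≈ 15.0 µA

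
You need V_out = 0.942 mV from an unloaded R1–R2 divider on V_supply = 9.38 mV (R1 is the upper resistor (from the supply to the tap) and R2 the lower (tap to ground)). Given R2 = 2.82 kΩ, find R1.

The divider ratio is R2/(R1+R2) = 0.942/9.38 = 0.1004.
R1 = R2·(1/k − 1) = 2.82 × 8.958 = 25.26 kΩ.

R1 ≈ 25.3 kΩ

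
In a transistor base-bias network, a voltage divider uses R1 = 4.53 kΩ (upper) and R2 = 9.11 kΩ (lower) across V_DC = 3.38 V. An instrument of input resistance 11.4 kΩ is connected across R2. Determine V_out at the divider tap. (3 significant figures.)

V_out ≈ 1.78 V

The load sits in parallel with R2, giving an effective lower resistance R2' = R2·R_L/(R2+R_L) = 5.064 kΩ.
Now apply the divider: V_out = 3.38 × 0.5278 = 1.784 V.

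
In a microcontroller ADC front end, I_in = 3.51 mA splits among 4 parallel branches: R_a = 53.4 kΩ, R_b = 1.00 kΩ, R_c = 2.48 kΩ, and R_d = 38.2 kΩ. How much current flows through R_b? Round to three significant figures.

I ≈ 2.42 mA

Total conductance ΣG = 1/53.4 + 1/1.00 + 1/2.48 + 1/38.2 = 1.448 (units of 1/kΩ).
Current divider: I(R_b) = I_in · G_k/ΣG = 3.51 × (1.000/1.448) = 3.51 × 0.6905 = 2.424 mA.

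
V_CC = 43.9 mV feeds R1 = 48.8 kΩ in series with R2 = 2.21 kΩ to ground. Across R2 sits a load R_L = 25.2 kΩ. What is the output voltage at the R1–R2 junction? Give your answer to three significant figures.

V_out ≈ 1.75 mV

R2 ‖ R_L = (2.21 × 25.2)/(2.21 + 25.2) = 2.032 kΩ.
Now apply the divider: V_out = 43.9 × 0.03997 = 1.755 mV.
(Unloaded it would be 1.90 mV; the load pulls it down.)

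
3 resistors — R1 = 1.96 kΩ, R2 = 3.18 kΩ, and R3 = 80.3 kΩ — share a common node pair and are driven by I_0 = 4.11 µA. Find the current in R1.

I ≈ 2.50 µA

Total conductance ΣG = 1/1.96 + 1/3.18 + 1/80.3 = 0.8371 (units of 1/kΩ).
R1 takes the fraction G_k/ΣG = 0.5102/0.8371 = 0.6095, so I = 4.11 × 0.6095 = 2.505 µA.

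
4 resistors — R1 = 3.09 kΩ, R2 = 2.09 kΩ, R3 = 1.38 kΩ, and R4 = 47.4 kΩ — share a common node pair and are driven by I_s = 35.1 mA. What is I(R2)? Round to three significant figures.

ΣG = 1/3.09 + 1/2.09 + 1/1.38 + 1/47.4 = 1.548.
R2 takes the fraction G_k/ΣG = 0.4785/1.548 = 0.3091, so I = 35.1 × 0.3091 = 10.85 mA.

I ≈ 10.9 mA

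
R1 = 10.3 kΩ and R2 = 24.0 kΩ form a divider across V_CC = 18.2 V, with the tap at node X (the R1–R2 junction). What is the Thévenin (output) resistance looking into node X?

R_th ≈ 7.21 kΩ

Looking into X with the source shorted: R_th = R1·R2/(R1+R2) = 10.30 × 24.0/34.30 = 7.207 kΩ.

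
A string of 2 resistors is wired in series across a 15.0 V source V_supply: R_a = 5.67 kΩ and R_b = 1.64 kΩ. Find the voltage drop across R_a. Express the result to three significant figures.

V ≈ 11.6 V

Series total: ΣR = 5.67 + 1.64 = 7.310 kΩ.
V = V_supply · R/ΣR = 15.0 × 0.7756 = 11.63 V.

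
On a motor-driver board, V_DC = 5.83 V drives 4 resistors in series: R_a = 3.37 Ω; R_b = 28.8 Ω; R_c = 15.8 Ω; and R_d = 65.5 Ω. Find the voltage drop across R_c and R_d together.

V ≈ 4.18 V

Series total: ΣR = 3.37 + 28.8 + 15.8 + 65.5 = 113.5 Ω.
R_{R_c..R_d} = 15.8 + 65.5 = 81.30 Ω.
V = V_DC · R/ΣR = 5.83 × 0.7165 = 4.177 V.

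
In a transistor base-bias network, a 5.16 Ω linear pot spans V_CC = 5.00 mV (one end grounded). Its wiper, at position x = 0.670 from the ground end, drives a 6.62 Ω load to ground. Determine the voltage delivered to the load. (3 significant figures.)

V_out ≈ 2.86 mV

The pot divides into 1.703 Ω above the wiper and 3.457 Ω below.
R_L loads the lower segment: effective lower R = 2.271 Ω.
Loaded-divider output: V_out = 5.00 × 0.5715 = 2.858 mV.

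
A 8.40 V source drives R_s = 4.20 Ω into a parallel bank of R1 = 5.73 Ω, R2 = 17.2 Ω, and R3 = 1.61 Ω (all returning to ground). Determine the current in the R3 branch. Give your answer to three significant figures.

Parallel bank: R_p = 1/(1/5.73 + 1/17.2 + 1/1.61) = 1.171 Ω.
V_A = 8.40 × 1.171/5.371 = 1.832 V.
Branch current I = V_A/R3 = 1.832/1.61 = 1.138 A.
(Equivalently: I_total = 1.564 A, then current-divider fraction G_k/ΣG = 0.7275.)

I ≈ 1.14 A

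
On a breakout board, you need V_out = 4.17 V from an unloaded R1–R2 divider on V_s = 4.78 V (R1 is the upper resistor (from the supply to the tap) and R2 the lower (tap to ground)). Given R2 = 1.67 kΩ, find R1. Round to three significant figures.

R1 ≈ 0.244 kΩ

Required fraction k = V_out/V_s = 0.8724.
So R1 = R2 · (V_s/V_out − 1) = 1.67 × (4.78/4.17 − 1) = 1.67 × 0.1463 = 0.2443 kΩ.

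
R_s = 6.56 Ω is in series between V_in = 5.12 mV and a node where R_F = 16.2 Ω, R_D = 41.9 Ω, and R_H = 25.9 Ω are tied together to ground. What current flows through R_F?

Equivalent of the parallel group: R_p = 8.051 Ω.
V_A = 5.12 × 8.051/14.61 = 2.821 mV.
I(R_F) = V_A / R_F = 2.821/16.2 = 0.1742 mA.

I ≈ 0.174 mA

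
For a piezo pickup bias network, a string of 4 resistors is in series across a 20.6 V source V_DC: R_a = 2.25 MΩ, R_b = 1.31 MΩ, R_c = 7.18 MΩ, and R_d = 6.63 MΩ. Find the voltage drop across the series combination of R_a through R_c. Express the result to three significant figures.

ΣR = 2.25 + 1.31 + 7.18 + 6.63 = 17.37 MΩ.
R_{R_a..R_c} = 2.25 + 1.31 + 7.18 = 10.74 MΩ.
Voltage divider: V = V_DC · (10.74 / 17.37) = 20.6 × 0.6183 = 12.74 V.

V ≈ 12.7 V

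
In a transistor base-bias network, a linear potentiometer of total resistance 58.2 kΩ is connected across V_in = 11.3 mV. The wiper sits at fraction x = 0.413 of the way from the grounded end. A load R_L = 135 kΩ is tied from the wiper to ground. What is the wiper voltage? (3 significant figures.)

The pot divides into 34.16 kΩ above the wiper and 24.04 kΩ below.
(x·R_p) ‖ R_L = 20.40 kΩ.
Then V_out = V_in · 20.40/(34.16 + 20.40) = 4.225 mV.
(Unloaded: V_out = x·V_in = 4.67 mV.)

V_out ≈ 4.23 mV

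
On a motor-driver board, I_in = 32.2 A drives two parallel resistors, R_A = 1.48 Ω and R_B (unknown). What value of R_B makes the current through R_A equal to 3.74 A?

R_B ≈ 0.194 Ω

The fraction through R_A equals R_B/(R_A+R_B).
With f = 0.1161, R_B = R_A · f/(1−f) = 1.48 × 0.1314 = 0.1945 Ω.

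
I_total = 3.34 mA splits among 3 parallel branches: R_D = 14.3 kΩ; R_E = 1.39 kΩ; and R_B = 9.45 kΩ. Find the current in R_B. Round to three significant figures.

Conductances: ΣG = 1/14.3 + 1/1.39 + 1/9.45 = 0.8952 (1/kΩ).
Current divider: I(R_B) = I_total · G_k/ΣG = 3.34 × (0.1058/0.8952) = 3.34 × 0.1182 = 0.3948 mA.

I ≈ 0.395 mA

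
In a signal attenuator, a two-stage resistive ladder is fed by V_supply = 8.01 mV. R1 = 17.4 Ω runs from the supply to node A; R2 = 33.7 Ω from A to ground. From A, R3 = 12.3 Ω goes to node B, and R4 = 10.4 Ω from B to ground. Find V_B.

V_B ≈ 1.61 mV

Node A sees R2 in parallel with the series input of stage 2, R3 + R4 = 22.70 Ω.
Effective lower resistance at A: R2 ‖ 22.70 = 13.56 Ω.
So V_A = 8.01 × 0.4381 = 3.509 mV.
Stage 2 is unloaded, so V_B = V_A · R4/(R3+R4) = 3.509 × 10.4/22.70 = 1.608 mV.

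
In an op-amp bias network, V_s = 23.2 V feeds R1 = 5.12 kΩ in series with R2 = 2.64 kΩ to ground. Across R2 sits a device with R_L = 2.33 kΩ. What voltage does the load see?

First combine the lower leg with the load: R2 ‖ R_L = 1.238 kΩ.
Then V_out = V_s · R2'/(R1 + R2') = 23.2 × 1.238/6.358 = 4.516 V.
(Unloaded it would be 7.89 V; the load pulls it down.)

V_out ≈ 4.52 V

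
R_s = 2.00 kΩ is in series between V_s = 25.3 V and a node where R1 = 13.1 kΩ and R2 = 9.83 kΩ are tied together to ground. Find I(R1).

Combine the parallel branches: R_p = (1/13.1 + 1/9.83)⁻¹ = 5.616 kΩ.
V_A by voltage divider: V_A = 25.3 × 5.616/(2.00 + 5.616) = 18.66 V.
I(R1) = V_A / R1 = 18.66/13.1 = 1.424 mA.

I ≈ 1.42 mA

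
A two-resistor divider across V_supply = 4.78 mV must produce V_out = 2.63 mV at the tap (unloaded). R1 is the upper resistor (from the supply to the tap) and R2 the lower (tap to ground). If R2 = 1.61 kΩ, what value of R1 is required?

The divider ratio is R2/(R1+R2) = 2.63/4.78 = 0.5502.
R1 = R2·(1/k − 1) = 1.61 × 0.8175 = 1.316 kΩ.

R1 ≈ 1.32 kΩ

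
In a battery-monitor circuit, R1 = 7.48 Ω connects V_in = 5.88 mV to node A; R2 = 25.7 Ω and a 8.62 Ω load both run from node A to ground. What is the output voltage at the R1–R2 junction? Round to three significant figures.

R2 ‖ R_L = (25.7 × 8.62)/(25.7 + 8.62) = 6.455 Ω.
Then V_out = V_in · R2'/(R1 + R2') = 5.88 × 6.455/13.93 = 2.724 mV.
(Unloaded it would be 4.55 mV; the load pulls it down.)

V_out ≈ 2.72 mV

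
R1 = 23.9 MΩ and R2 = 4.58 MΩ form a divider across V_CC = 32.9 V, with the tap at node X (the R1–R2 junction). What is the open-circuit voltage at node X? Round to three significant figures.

Open-circuit (no load on X): V_th = V_CC · R2/(R1 + R2) = 32.9 × 4.58/(23.90 + 4.58) = 5.291 V.

V_th ≈ 5.29 V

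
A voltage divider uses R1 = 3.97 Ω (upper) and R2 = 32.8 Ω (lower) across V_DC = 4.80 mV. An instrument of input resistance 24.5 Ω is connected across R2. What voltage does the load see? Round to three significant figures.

V_out ≈ 3.74 mV

R2 ‖ R_L = (32.8 × 24.5)/(32.8 + 24.5) = 14.02 Ω.
Then V_out = V_DC · R2'/(R1 + R2') = 4.80 × 14.02/17.99 = 3.741 mV.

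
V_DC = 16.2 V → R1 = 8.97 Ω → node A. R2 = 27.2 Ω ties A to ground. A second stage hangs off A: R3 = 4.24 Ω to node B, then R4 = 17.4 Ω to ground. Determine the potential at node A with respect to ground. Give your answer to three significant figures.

V_A ≈ 9.29 V

Node A sees R2 in parallel with the series input of stage 2, R3 + R4 = 21.64 Ω.
R2 ‖ (R3+R4) = 12.05 Ω.
So V_A = 16.2 × 0.5733 = 9.287 V.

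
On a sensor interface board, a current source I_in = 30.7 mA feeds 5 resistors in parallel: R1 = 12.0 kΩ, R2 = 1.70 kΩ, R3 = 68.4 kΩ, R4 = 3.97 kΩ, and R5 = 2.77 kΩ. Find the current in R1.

I ≈ 1.97 mA

Total conductance ΣG = 1/12.0 + 1/1.70 + 1/68.4 + 1/3.97 + 1/2.77 = 1.299 (units of 1/kΩ).
R1 takes the fraction G_k/ΣG = 0.08333/1.299 = 0.06415, so I = 30.7 × 0.06415 = 1.969 mA.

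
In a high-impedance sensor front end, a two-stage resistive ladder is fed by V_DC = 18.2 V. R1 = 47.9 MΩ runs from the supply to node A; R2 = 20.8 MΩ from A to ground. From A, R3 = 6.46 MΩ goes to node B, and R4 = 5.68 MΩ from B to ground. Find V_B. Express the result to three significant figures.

The second stage (R3 + R4 = 12.14 MΩ) loads node A in parallel with R2.
Effective lower resistance at A: R2 ‖ 12.14 = 7.666 MΩ.
So V_A = 18.2 × 0.1380 = 2.511 V.
Then the unloaded second divider: V_B = V_A × R4/(R3+R4) = 2.511 × 0.4679 = 1.175 V.

V_B ≈ 1.17 V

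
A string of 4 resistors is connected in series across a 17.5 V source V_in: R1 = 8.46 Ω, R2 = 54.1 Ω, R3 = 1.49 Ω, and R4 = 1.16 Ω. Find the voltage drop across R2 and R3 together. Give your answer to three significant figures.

Series total: ΣR = 8.46 + 54.1 + 1.49 + 1.16 = 65.21 Ω.
R_{R2..R3} = 54.1 + 1.49 = 55.59 Ω.
Voltage divider: V = V_in · (55.59 / 65.21) = 17.5 × 0.8525 = 14.92 V.

V ≈ 14.9 V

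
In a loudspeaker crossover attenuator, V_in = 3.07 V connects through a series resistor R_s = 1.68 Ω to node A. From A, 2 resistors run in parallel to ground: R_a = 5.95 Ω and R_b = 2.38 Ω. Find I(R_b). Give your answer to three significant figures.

I ≈ 0.649 A

Equivalent of the parallel group: R_p = 1.700 Ω.
V_A by voltage divider: V_A = 3.07 × 1.700/(1.68 + 1.700) = 1.544 V.
I(R_b) = V_A / R_b = 1.544/2.38 = 0.6488 A.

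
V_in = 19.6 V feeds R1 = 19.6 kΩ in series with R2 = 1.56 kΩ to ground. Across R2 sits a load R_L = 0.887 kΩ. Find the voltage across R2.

The load sits in parallel with R2, giving an effective lower resistance R2' = R2·R_L/(R2+R_L) = 0.5655 kΩ.
Now apply the divider: V_out = 19.6 × 0.02804 = 0.5496 V.

V_out ≈ 0.550 V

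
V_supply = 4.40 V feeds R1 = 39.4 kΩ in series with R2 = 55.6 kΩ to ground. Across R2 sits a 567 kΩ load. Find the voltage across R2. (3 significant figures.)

V_out ≈ 2.47 V

First combine the lower leg with the load: R2 ‖ R_L = 50.63 kΩ.
Then V_out = V_supply · R2'/(R1 + R2') = 4.40 × 50.63/90.03 = 2.475 V.
(Unloaded it would be 2.58 V; the load pulls it down.)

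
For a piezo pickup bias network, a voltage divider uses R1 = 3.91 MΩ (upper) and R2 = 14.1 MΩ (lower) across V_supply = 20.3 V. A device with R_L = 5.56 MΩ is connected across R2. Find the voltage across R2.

V_out ≈ 10.2 V

R2 ‖ R_L = (14.1 × 5.56)/(14.1 + 5.56) = 3.988 MΩ.
Voltage divider with the loaded lower leg: V_out = 20.3 × 3.988/(3.91 + 3.988) = 20.3 × 0.5049 = 10.25 V.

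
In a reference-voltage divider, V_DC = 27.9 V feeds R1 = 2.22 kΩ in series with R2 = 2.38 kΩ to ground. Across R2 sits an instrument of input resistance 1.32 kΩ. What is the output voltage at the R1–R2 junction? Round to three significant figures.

R2 ‖ R_L = (2.38 × 1.32)/(2.38 + 1.32) = 0.8491 kΩ.
Then V_out = V_DC · R2'/(R1 + R2') = 27.9 × 0.8491/3.069 = 7.719 V.
(Unloaded it would be 14.4 V; the load pulls it down.)

V_out ≈ 7.72 V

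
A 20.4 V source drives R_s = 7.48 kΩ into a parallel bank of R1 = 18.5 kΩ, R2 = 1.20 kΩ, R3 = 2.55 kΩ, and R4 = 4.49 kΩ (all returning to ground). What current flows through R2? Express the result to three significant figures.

I ≈ 1.39 mA

Combine the parallel branches: R_p = (1/18.5 + 1/1.20 + 1/2.55 + 1/4.49)⁻¹ = 0.6657 kΩ.
V_A by voltage divider: V_A = 20.4 × 0.6657/(7.48 + 0.6657) = 1.667 V.
Branch current I = V_A/R2 = 1.667/1.20 = 1.389 mA.
(Check via current divider: I_total = 2.504 mA; share G_k/ΣG = 0.5547 → same result.)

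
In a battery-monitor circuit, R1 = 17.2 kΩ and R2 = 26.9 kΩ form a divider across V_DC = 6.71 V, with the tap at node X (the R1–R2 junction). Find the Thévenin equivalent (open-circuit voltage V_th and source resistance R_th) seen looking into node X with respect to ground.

V_th ≈ 4.09 V, R_th ≈ 10.5 kΩ

With X open, the divider is unloaded: V_th = 6.71 × 26.9/44.10 = 4.093 V.
With V_DC suppressed (replaced by a short), R_th = R1 ‖ R2 = (17.20 × 26.9)/(17.20 + 26.9) = 10.49 kΩ.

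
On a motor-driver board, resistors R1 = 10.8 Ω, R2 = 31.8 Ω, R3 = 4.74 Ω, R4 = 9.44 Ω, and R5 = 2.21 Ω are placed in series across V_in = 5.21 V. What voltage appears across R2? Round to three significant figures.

V ≈ 2.81 V

Series total: ΣR = 10.8 + 31.8 + 4.74 + 9.44 + 2.21 = 58.99 Ω.
V = V_in · R/ΣR = 5.21 × 0.5391 = 2.809 V.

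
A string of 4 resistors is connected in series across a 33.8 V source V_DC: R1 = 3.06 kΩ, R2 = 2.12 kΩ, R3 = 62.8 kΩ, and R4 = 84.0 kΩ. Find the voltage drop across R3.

V ≈ 14.0 V

ΣR = 3.06 + 2.12 + 62.8 + 84.0 = 152.0 kΩ.
V = V_DC · R/ΣR = 33.8 × 0.4132 = 13.97 V.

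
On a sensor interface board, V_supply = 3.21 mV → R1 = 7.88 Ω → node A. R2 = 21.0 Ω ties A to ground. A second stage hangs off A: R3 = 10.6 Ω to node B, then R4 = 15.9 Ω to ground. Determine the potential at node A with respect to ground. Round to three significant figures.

Looking into the second stage from A: R3 + R4 = 26.50 Ω appears in parallel with R2.
R2 ‖ (R3+R4) = 11.72 Ω.
V_A = 3.21 × 11.72/(7.88 + 11.72) = 1.919 mV.

V_A ≈ 1.92 mV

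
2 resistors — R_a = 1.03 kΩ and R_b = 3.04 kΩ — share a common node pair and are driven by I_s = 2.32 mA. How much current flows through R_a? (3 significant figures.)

I ≈ 1.73 mA

With just two branches, the current splits inversely with resistance.
I(R_a) = 2.32 × 3.04/(1.03 + 3.04) = 2.32 × 0.7469 = 1.733 mA.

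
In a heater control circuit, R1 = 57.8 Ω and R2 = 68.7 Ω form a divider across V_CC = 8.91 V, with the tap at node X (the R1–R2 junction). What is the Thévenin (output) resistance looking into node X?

R_th ≈ 31.4 Ω

With V_CC suppressed (replaced by a short), R_th = R1 ‖ R2 = (57.80 × 68.7)/(57.80 + 68.7) = 31.39 Ω.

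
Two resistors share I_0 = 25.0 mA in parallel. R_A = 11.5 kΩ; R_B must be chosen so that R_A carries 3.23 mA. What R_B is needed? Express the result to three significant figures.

R_B ≈ 1.71 kΩ

The fraction through R_A equals R_B/(R_A+R_B).
With f = 0.1292, R_B = R_A · f/(1−f) = 11.5 × 0.1484 = 1.706 kΩ.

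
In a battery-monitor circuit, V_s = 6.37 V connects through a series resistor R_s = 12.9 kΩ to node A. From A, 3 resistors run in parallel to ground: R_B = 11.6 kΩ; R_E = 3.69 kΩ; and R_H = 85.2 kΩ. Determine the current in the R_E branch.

Equivalent of the parallel group: R_p = 2.710 kΩ.
Node voltage V_A = V_s · R_p/(R_s + R_p) = 6.37 × 0.1736 = 1.106 V.
Branch current I = V_A/R_E = 1.106/3.69 = 0.2997 mA.

I ≈ 0.300 mA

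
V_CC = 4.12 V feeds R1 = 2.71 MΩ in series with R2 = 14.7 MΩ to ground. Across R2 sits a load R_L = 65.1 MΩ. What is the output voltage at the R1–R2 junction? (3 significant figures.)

V_out ≈ 3.36 V

First combine the lower leg with the load: R2 ‖ R_L = 11.99 MΩ.
Then V_out = V_CC · R2'/(R1 + R2') = 4.12 × 11.99/14.70 = 3.361 V.
(Unloaded it would be 3.48 V; the load pulls it down.)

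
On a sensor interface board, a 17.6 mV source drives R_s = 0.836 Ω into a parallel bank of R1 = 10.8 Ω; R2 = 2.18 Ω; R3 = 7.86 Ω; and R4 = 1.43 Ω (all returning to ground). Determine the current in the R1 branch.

I ≈ 0.757 mA

Parallel bank: R_p = 1/(1/10.8 + 1/2.18 + 1/7.86 + 1/1.43) = 0.7258 Ω.
Node voltage V_A = V_supply · R_p/(R_s + R_p) = 17.6 × 0.4647 = 8.179 mV.
I(R1) = V_A / R1 = 8.179/10.8 = 0.7573 mA.
(Check via current divider: I_total = 11.27 mA; share G_k/ΣG = 0.06720 → same result.)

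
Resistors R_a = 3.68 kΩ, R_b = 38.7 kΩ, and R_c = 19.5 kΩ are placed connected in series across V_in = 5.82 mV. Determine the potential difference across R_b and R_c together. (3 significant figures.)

Total series resistance ΣR = 3.68 + 38.7 + 19.5 = 61.88 kΩ.
R_{R_b..R_c} = 38.7 + 19.5 = 58.20 kΩ.
By the voltage-divider rule, V = 5.82 × 58.20/61.88 = 5.474 mV.

V ≈ 5.47 mV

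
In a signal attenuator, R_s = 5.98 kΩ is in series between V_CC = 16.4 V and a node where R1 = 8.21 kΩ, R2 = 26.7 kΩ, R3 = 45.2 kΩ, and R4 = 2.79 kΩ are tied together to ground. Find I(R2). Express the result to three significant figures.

Combine the parallel branches: R_p = (1/8.21 + 1/26.7 + 1/45.2 + 1/2.79)⁻¹ = 1.853 kΩ.
V_A by voltage divider: V_A = 16.4 × 1.853/(5.98 + 1.853) = 3.879 V.
I(R2) = V_A / R2 = 3.879/26.7 = 0.1453 mA.
(Equivalently: I_total = 2.094 mA, then current-divider fraction G_k/ΣG = 0.06938.)

I ≈ 0.145 mA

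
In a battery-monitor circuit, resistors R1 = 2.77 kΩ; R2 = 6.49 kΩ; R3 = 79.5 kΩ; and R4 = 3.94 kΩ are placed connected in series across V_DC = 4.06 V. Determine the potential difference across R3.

V ≈ 3.48 V

ΣR = 2.77 + 6.49 + 79.5 + 3.94 = 92.70 kΩ.
V = V_DC · R/ΣR = 4.06 × 0.8576 = 3.482 V.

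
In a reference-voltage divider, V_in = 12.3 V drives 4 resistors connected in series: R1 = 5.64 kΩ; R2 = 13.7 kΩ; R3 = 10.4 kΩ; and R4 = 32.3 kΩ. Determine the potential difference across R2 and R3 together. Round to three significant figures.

Total series resistance ΣR = 5.64 + 13.7 + 10.4 + 32.3 = 62.04 kΩ.
R_{R2..R3} = 13.7 + 10.4 = 24.10 kΩ.
V = V_in · R/ΣR = 12.3 × 0.3885 = 4.778 V.

V ≈ 4.78 V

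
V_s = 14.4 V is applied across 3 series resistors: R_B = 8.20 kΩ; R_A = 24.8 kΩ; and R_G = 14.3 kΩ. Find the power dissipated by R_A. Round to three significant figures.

ΣR = 47.30 kΩ → I = 14.4/47.30 = 0.3044 mA.
P = I²R = 0.09268 × 24.8 = 2.299 mW.

P ≈ 2.30 mW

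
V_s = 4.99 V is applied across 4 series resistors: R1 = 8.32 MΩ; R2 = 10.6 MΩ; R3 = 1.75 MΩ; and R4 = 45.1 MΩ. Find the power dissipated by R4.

The common current is I = 4.99/65.77 = 0.07587 µA.
P(R4) = I²·R4 = (0.07587)² × 45.1 = 0.2596 µW.

P ≈ 0.260 µW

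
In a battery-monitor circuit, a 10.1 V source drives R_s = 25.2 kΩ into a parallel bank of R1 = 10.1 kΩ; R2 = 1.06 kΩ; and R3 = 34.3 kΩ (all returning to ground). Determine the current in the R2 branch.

I ≈ 0.340 mA

Equivalent of the parallel group: R_p = 0.9332 kΩ.
V_A by voltage divider: V_A = 10.1 × 0.9332/(25.2 + 0.9332) = 0.3607 V.
I(R2) = V_A / R2 = 0.3607/1.06 = 0.3403 mA.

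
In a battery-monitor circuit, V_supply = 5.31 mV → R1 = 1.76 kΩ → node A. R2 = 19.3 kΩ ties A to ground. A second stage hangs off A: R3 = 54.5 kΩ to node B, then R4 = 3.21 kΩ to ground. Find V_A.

Looking into the second stage from A: R3 + R4 = 57.71 kΩ appears in parallel with R2.
Effective lower resistance at A: R2 ‖ 57.71 = 14.46 kΩ.
First divider: V_A = V_supply · 14.46/(1.76 + 14.46) = 4.734 mV.

V_A ≈ 4.73 mV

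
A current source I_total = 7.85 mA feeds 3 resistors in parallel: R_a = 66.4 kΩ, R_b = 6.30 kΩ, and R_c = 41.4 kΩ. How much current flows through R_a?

ΣG = 1/66.4 + 1/6.30 + 1/41.4 = 0.1979.
By the current-divider rule, I = I_total · G_k/ΣG = 7.85 × 0.07608 = 0.5973 mA.

I ≈ 0.597 mA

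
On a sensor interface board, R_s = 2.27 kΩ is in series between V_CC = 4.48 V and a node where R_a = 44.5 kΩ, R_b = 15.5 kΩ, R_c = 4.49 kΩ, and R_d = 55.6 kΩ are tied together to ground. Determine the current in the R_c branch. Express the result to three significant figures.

Equivalent of the parallel group: R_p = 3.052 kΩ.
V_A = 4.48 × 3.052/5.322 = 2.569 V.
I(R_c) = V_A / R_c = 2.569/4.49 = 0.5722 mA.

I ≈ 0.572 mA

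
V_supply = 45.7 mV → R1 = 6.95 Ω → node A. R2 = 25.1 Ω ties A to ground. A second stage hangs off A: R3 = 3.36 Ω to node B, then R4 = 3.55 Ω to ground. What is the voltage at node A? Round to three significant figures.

Node A sees R2 in parallel with the series input of stage 2, R3 + R4 = 6.910 Ω.
R2 ‖ (R3+R4) = 5.418 Ω.
V_A = 45.7 × 5.418/(6.95 + 5.418) = 20.02 mV.

V_A ≈ 20.0 mV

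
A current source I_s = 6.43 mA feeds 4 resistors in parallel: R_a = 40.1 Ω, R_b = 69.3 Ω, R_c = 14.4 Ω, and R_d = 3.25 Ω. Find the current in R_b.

Total conductance ΣG = 1/40.1 + 1/69.3 + 1/14.4 + 1/3.25 = 0.4165 (units of 1/Ω).
Current divider: I(R_b) = I_s · G_k/ΣG = 6.43 × (0.01443/0.4165) = 6.43 × 0.03465 = 0.2228 mA.

I ≈ 0.223 mA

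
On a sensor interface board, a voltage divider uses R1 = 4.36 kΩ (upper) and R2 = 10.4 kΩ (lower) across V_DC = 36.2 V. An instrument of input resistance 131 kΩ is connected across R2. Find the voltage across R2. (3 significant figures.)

V_out ≈ 24.9 V

First combine the lower leg with the load: R2 ‖ R_L = 9.635 kΩ.
Voltage divider with the loaded lower leg: V_out = 36.2 × 9.635/(4.36 + 9.635) = 36.2 × 0.6885 = 24.92 V.
(Unloaded it would be 25.5 V; the load pulls it down.)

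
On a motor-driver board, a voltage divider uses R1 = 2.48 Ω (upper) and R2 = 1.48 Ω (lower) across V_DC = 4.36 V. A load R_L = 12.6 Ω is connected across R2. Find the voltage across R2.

The load sits in parallel with R2, giving an effective lower resistance R2' = R2·R_L/(R2+R_L) = 1.324 Ω.
Voltage divider with the loaded lower leg: V_out = 4.36 × 1.324/(2.48 + 1.324) = 4.36 × 0.3481 = 1.518 V.

V_out ≈ 1.52 V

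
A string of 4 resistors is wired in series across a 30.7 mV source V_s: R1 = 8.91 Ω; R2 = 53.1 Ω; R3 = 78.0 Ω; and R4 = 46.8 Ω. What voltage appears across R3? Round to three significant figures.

V ≈ 12.8 mV

ΣR = 8.91 + 53.1 + 78.0 + 46.8 = 186.8 Ω.
V = V_s · R/ΣR = 30.7 × 0.4175 = 12.82 mV.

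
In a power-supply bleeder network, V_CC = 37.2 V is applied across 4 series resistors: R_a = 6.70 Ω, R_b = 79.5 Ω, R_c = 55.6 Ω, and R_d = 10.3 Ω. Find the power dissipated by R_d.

P ≈ 0.616 W

ΣR = 152.1 Ω → I = 37.2/152.1 = 0.2446 A.
V(R_d) = I·R = 2.519 V; P = V·I = 2.519 × 0.2446 = 0.6161 W.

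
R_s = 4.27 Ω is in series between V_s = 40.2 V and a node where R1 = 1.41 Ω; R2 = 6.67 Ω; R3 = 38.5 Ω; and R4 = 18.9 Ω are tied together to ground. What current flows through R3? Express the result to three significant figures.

Parallel bank: R_p = 1/(1/1.41 + 1/6.67 + 1/38.5 + 1/18.9) = 1.066 Ω.
V_A = 40.2 × 1.066/5.336 = 8.031 V.
Branch current I = V_A/R3 = 8.031/38.5 = 0.2086 A.
(Check via current divider: I_total = 7.534 A; share G_k/ΣG = 0.02769 → same result.)

I ≈ 0.209 A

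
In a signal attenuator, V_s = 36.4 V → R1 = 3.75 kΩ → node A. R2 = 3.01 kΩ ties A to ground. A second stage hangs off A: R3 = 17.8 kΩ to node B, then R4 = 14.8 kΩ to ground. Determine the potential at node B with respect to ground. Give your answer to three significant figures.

V_B ≈ 7.00 V

The second stage (R3 + R4 = 32.60 kΩ) loads node A in parallel with R2.
Effective lower resistance at A: R2 ‖ 32.60 = 2.756 kΩ.
First divider: V_A = V_s · 2.756/(3.75 + 2.756) = 15.42 V.
V_B = V_A × 0.4540 = 7.000 V.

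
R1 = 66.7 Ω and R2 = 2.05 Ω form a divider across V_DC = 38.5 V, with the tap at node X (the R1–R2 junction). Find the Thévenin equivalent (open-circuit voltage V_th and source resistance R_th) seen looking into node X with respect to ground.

V_th is the unloaded tap voltage: V_DC · R2/(R1+R2) = 38.5 × 0.02982 = 1.148 V.
Zeroing V_DC shorts the top of R1 to ground, so R_th = R1 ‖ R2 = 1.989 Ω.

V_th ≈ 1.15 V, R_th ≈ 1.99 Ω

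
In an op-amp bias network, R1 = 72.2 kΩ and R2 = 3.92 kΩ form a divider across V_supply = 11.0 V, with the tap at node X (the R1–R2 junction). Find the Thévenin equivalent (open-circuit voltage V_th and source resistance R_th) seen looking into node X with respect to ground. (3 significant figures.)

V_th ≈ 0.566 V, R_th ≈ 3.72 kΩ

With X open, the divider is unloaded: V_th = 11.0 × 3.92/76.12 = 0.5665 V.
With V_supply suppressed (replaced by a short), R_th = R1 ‖ R2 = (72.20 × 3.92)/(72.20 + 3.92) = 3.718 kΩ.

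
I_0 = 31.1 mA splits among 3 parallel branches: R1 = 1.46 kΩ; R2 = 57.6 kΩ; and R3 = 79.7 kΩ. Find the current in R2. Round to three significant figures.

I ≈ 0.755 mA

Total conductance ΣG = 1/1.46 + 1/57.6 + 1/79.7 = 0.7148 (units of 1/kΩ).
Current divider: I(R2) = I_0 · G_k/ΣG = 31.1 × (0.01736/0.7148) = 31.1 × 0.02429 = 0.7553 mA.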